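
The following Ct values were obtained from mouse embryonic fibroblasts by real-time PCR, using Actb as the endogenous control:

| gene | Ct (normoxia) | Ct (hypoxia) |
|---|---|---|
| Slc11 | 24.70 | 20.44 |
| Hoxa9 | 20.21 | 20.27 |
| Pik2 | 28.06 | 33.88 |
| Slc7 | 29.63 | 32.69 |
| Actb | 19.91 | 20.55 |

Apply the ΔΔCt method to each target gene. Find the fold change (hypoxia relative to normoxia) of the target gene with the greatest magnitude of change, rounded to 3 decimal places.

Slc11: ΔΔCt = (20.44−20.55) − (24.70−19.91) = -0.11 − 4.79 = -4.90; fold change = 2^4.90 = 29.857
Hoxa9: ΔΔCt = (20.27−20.55) − (20.21−19.91) = -0.28 − 0.30 = -0.58; fold change = 2^0.58 = 1.495
Pik2: ΔΔCt = (33.88−20.55) − (28.06−19.91) = 13.33 − 8.15 = 5.18; fold change = 2^-5.18 = 0.028
Slc7: ΔΔCt = (32.69−20.55) − (29.63−19.91) = 12.14 − 9.72 = 2.42; fold change = 2^-2.42 = 0.187
Pik2 has the largest |ΔΔCt| = 5.18.

0.028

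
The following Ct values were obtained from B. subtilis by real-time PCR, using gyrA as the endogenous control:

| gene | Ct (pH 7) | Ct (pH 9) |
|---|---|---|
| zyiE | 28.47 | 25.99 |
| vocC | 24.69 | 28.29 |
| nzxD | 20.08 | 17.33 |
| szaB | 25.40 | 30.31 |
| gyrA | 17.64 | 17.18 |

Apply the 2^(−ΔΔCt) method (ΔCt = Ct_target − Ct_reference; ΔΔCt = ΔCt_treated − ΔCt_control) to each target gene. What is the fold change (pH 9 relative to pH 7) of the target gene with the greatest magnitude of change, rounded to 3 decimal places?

zyiE: ΔΔCt = (25.99−17.18) − (28.47−17.64) = 8.81 − 10.83 = -2.02; fold change = 2^2.02 = 4.056
vocC: ΔΔCt = (28.29−17.18) − (24.69−17.64) = 11.11 − 7.05 = 4.06; fold change = 2^-4.06 = 0.060
nzxD: ΔΔCt = (17.33−17.18) − (20.08−17.64) = 0.15 − 2.44 = -2.29; fold change = 2^2.29 = 4.891
szaB: ΔΔCt = (30.31−17.18) − (25.40−17.64) = 13.13 − 7.76 = 5.37; fold change = 2^-5.37 = 0.024
szaB has the largest |ΔΔCt| = 5.37.

0.024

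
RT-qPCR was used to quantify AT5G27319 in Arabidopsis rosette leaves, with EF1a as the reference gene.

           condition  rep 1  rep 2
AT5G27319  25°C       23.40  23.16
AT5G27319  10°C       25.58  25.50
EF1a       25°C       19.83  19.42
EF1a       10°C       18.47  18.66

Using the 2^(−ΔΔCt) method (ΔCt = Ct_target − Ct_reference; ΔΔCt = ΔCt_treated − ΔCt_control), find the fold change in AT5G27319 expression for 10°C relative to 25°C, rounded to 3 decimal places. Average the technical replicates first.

0.100

Mean Ct: AT5G27319 25°C 23.280; AT5G27319 10°C 25.540; EF1a 25°C 19.625; EF1a 10°C 18.565
ΔCt(25°C) = 23.280 − 19.625 = 3.655
ΔCt(10°C) = 25.540 − 18.565 = 6.975
ΔΔCt = 6.975 − 3.655 = 3.320
Fold change = 2^(−3.320) = 0.1001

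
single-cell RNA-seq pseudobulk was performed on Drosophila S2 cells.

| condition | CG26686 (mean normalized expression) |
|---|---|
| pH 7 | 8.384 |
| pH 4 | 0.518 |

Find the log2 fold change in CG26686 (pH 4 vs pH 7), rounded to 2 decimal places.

Fold change = 0.518 / 8.384 = 0.0618
log2(0.0618) = -4.017

-4.02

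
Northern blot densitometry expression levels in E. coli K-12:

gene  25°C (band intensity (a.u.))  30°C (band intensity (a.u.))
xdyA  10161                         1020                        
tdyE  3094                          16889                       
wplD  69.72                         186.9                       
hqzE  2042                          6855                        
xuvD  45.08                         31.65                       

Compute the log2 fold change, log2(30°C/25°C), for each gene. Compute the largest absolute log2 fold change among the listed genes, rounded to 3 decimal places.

3.316

log2(1020/10161) = -3.316  (xdyA)
log2(16889/3094) = 2.449  (tdyE)
log2(186.9/69.72) = 1.423  (wplD)
log2(6855/2042) = 1.747  (hqzE)
log2(31.65/45.08) = -0.510  (xuvD)
The largest magnitude belongs to xdyA.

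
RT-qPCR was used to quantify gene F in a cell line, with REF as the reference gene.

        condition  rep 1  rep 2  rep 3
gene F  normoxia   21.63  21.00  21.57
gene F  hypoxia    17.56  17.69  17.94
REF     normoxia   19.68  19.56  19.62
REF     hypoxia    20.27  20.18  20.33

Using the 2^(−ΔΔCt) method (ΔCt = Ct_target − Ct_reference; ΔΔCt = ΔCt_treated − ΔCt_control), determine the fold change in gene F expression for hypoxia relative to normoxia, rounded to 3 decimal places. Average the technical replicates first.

Mean Ct: gene F normoxia 21.400; gene F hypoxia 17.730; REF normoxia 19.620; REF hypoxia 20.260
ΔCt(normoxia) = 21.400 − 19.620 = 1.780
ΔCt(hypoxia) = 17.730 − 20.260 = -2.530
ΔΔCt = -2.530 − 1.780 = -4.310
Fold change = 2^(−(-4.310)) = 2^4.310 = 19.8353

19.835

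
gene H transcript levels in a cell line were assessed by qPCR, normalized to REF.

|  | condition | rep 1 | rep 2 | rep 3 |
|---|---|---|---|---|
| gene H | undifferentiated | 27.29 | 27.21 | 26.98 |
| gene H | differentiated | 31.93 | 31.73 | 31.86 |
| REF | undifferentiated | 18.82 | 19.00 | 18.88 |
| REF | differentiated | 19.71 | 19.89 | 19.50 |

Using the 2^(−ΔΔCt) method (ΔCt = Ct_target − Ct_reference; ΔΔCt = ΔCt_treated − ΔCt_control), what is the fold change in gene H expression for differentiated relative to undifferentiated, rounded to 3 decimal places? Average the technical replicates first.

0.068

Mean Ct: gene H undifferentiated 27.160; gene H differentiated 31.840; REF undifferentiated 18.900; REF differentiated 19.700
ΔCt(undifferentiated) = 27.160 − 18.900 = 8.260
ΔCt(differentiated) = 31.840 − 19.700 = 12.140
ΔΔCt = 12.140 − 8.260 = 3.880
Fold change = 2^(−3.880) = 0.0679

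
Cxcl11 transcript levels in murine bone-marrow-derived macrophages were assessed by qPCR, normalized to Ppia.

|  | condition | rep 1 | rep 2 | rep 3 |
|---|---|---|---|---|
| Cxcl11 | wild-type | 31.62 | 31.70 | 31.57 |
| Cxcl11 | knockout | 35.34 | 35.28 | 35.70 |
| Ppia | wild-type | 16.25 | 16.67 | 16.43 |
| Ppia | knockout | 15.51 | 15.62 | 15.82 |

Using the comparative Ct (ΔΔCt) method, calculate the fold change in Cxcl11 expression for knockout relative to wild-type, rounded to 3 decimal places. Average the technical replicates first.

Mean Ct: Cxcl11 wild-type 31.630; Cxcl11 knockout 35.440; Ppia wild-type 16.450; Ppia knockout 15.650
ΔCt(wild-type) = 31.630 − 16.450 = 15.180
ΔCt(knockout) = 35.440 − 15.650 = 19.790
ΔΔCt = 19.790 − 15.180 = 4.610
Fold change = 2^(−4.610) = 0.0409

0.041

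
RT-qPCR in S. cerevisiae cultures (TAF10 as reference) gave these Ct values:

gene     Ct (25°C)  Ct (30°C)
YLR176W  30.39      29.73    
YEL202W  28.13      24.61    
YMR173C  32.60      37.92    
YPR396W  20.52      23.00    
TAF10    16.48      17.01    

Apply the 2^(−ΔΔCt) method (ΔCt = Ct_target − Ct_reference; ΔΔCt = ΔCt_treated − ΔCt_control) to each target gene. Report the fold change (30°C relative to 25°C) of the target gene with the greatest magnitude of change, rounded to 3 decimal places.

YLR176W: ΔΔCt = (29.73−17.01) − (30.39−16.48) = 12.72 − 13.91 = -1.19; fold change = 2^1.19 = 2.282
YEL202W: ΔΔCt = (24.61−17.01) − (28.13−16.48) = 7.60 − 11.65 = -4.05; fold change = 2^4.05 = 16.564
YMR173C: ΔΔCt = (37.92−17.01) − (32.60−16.48) = 20.91 − 16.12 = 4.79; fold change = 2^-4.79 = 0.036
YPR396W: ΔΔCt = (23.00−17.01) − (20.52−16.48) = 5.99 − 4.04 = 1.95; fold change = 2^-1.95 = 0.259
YMR173C has the largest |ΔΔCt| = 4.79.

0.036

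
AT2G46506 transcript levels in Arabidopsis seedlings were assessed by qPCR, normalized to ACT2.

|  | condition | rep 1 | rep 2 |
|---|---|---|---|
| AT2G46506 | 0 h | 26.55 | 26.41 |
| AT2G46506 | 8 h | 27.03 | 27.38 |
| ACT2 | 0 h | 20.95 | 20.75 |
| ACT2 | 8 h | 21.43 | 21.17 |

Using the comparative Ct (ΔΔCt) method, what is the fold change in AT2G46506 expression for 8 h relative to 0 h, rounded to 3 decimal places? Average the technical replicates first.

Mean Ct: AT2G46506 0 h 26.480; AT2G46506 8 h 27.205; ACT2 0 h 20.850; ACT2 8 h 21.300
ΔCt(0 h) = 26.480 − 20.850 = 5.630
ΔCt(8 h) = 27.205 − 21.300 = 5.905
ΔΔCt = 5.905 − 5.630 = 0.275
Fold change = 2^(−0.275) = 0.8265

0.826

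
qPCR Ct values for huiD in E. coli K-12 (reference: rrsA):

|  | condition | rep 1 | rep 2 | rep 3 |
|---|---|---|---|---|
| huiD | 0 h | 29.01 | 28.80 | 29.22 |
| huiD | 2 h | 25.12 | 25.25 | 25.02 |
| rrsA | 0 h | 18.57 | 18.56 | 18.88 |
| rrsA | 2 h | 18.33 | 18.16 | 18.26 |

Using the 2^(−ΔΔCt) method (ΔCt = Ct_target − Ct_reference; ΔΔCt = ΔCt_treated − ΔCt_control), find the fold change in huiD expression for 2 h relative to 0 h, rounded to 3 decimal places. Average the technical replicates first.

Mean Ct: huiD 0 h 29.010; huiD 2 h 25.130; rrsA 0 h 18.670; rrsA 2 h 18.250
ΔCt(0 h) = 29.010 − 18.670 = 10.340
ΔCt(2 h) = 25.130 − 18.250 = 6.880
ΔΔCt = 6.880 − 10.340 = -3.460
Fold change = 2^(−(-3.460)) = 2^3.460 = 11.0043

11.004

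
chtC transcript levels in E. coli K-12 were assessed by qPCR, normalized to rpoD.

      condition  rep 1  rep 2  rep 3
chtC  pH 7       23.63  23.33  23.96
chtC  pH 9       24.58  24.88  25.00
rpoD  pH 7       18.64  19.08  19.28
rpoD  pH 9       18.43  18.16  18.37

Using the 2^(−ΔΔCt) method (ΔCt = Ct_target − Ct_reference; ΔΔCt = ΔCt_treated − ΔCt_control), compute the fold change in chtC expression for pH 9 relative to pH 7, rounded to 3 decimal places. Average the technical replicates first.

Mean Ct: chtC pH 7 23.640; chtC pH 9 24.820; rpoD pH 7 19.000; rpoD pH 9 18.320
ΔCt(pH 7) = 23.640 − 19.000 = 4.640
ΔCt(pH 9) = 24.820 − 18.320 = 6.500
ΔΔCt = 6.500 − 4.640 = 1.860
Fold change = 2^(−1.860) = 0.2755

0.275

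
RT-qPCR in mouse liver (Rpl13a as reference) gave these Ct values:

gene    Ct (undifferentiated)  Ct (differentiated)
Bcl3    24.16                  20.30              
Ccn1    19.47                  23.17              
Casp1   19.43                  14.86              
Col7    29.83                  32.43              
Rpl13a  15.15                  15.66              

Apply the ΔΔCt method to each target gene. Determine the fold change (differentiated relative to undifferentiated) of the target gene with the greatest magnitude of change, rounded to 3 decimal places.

Bcl3: ΔΔCt = (20.30−15.66) − (24.16−15.15) = 4.64 − 9.01 = -4.37; fold change = 2^4.37 = 20.678
Ccn1: ΔΔCt = (23.17−15.66) − (19.47−15.15) = 7.51 − 4.32 = 3.19; fold change = 2^-3.19 = 0.110
Casp1: ΔΔCt = (14.86−15.66) − (19.43−15.15) = -0.80 − 4.28 = -5.08; fold change = 2^5.08 = 33.825
Col7: ΔΔCt = (32.43−15.66) − (29.83−15.15) = 16.77 − 14.68 = 2.09; fold change = 2^-2.09 = 0.235
Casp1 has the largest |ΔΔCt| = 5.08.

33.825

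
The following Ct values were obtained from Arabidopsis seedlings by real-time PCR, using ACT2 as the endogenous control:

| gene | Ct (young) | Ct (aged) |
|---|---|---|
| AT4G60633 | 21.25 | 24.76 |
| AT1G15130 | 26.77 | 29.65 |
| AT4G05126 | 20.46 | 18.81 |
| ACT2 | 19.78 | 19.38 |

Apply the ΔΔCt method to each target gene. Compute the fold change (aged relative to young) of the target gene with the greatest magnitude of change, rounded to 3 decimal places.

AT4G60633: ΔΔCt = (24.76−19.38) − (21.25−19.78) = 5.38 − 1.47 = 3.91; fold change = 2^-3.91 = 0.067
AT1G15130: ΔΔCt = (29.65−19.38) − (26.77−19.78) = 10.27 − 6.99 = 3.28; fold change = 2^-3.28 = 0.103
AT4G05126: ΔΔCt = (18.81−19.38) − (20.46−19.78) = -0.57 − 0.68 = -1.25; fold change = 2^1.25 = 2.378
AT4G60633 has the largest |ΔΔCt| = 3.91.

0.067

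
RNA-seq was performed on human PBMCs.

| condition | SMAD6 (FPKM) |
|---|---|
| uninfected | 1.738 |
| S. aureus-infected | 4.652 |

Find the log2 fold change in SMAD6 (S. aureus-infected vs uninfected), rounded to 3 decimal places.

Fold change = 4.652 / 1.738 = 2.6766
log2(2.6766) = 1.4204

1.420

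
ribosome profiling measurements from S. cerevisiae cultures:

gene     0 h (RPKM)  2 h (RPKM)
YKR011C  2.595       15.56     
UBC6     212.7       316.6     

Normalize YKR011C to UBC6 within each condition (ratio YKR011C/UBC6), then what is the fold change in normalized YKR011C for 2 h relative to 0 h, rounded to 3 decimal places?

4.028

YKR011C/UBC6 (0 h) = 2.595 / 212.7 = 0.0122
YKR011C/UBC6 (2 h) = 15.56 / 316.6 = 0.049147
Fold change = 0.049147 / 0.0122 = 4.0284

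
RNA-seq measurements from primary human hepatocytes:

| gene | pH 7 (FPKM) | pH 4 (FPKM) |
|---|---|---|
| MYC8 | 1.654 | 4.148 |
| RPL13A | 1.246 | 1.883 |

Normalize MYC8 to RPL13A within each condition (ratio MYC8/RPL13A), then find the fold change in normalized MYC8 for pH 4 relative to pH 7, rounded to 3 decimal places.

1.659

MYC8/RPL13A (pH 7) = 1.654 / 1.246 = 1.3274
MYC8/RPL13A (pH 4) = 4.148 / 1.883 = 2.2029
Fold change = 2.2029 / 1.3274 = 1.6595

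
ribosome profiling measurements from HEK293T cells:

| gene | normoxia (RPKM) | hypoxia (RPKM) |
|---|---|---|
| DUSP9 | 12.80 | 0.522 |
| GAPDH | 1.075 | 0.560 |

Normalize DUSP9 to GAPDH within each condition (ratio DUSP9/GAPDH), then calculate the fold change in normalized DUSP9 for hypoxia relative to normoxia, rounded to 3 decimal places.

0.078

DUSP9/GAPDH (normoxia) = 12.80 / 1.075 = 11.907
DUSP9/GAPDH (hypoxia) = 0.522 / 0.560 = 0.93214
Fold change = 0.93214 / 11.907 = 0.0783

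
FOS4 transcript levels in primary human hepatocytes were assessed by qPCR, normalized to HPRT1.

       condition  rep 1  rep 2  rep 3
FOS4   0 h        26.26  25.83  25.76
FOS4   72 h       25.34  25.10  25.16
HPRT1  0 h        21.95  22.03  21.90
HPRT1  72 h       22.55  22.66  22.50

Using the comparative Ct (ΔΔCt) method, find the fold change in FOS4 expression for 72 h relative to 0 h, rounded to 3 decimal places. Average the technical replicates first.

Mean Ct: FOS4 0 h 25.950; FOS4 72 h 25.200; HPRT1 0 h 21.960; HPRT1 72 h 22.570
ΔCt(0 h) = 25.950 − 21.960 = 3.990
ΔCt(72 h) = 25.200 − 22.570 = 2.630
ΔΔCt = 2.630 − 3.990 = -1.360
Fold change = 2^(−(-1.360)) = 2^1.360 = 2.5669

2.567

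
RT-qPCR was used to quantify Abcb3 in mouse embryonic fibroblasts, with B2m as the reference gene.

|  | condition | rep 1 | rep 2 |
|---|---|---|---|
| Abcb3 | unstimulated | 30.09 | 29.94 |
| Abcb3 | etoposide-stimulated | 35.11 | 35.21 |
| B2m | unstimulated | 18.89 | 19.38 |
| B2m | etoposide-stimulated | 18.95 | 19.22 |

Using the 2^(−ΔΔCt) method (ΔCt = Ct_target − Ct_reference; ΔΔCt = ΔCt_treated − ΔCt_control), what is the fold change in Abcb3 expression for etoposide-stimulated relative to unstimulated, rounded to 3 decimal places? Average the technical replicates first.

0.027

Mean Ct: Abcb3 unstimulated 30.015; Abcb3 etoposide-stimulated 35.160; B2m unstimulated 19.135; B2m etoposide-stimulated 19.085
ΔCt(unstimulated) = 30.015 − 19.135 = 10.880
ΔCt(etoposide-stimulated) = 35.160 − 19.085 = 16.075
ΔΔCt = 16.075 − 10.880 = 5.195
Fold change = 2^(−5.195) = 0.0273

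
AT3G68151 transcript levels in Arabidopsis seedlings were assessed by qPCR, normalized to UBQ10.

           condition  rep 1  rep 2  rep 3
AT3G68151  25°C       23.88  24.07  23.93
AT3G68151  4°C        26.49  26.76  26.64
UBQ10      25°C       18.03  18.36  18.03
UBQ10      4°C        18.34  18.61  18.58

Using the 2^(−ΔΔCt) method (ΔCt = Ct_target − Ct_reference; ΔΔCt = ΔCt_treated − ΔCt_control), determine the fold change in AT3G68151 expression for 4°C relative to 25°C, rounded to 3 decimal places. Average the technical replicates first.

Mean Ct: AT3G68151 25°C 23.960; AT3G68151 4°C 26.630; UBQ10 25°C 18.140; UBQ10 4°C 18.510
ΔCt(25°C) = 23.960 − 18.140 = 5.820
ΔCt(4°C) = 26.630 − 18.510 = 8.120
ΔΔCt = 8.120 − 5.820 = 2.300
Fold change = 2^(−2.300) = 0.2031

0.203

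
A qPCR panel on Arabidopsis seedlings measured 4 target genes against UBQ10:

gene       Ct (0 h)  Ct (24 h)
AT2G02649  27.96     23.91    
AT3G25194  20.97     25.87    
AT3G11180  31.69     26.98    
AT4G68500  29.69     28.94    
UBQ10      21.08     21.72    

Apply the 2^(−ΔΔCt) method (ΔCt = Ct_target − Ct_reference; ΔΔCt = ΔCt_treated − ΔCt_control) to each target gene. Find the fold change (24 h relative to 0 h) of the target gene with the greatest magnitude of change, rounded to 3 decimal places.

AT2G02649: ΔΔCt = (23.91−21.72) − (27.96−21.08) = 2.19 − 6.88 = -4.69; fold change = 2^4.69 = 25.813
AT3G25194: ΔΔCt = (25.87−21.72) − (20.97−21.08) = 4.15 − (-0.11) = 4.26; fold change = 2^-4.26 = 0.052
AT3G11180: ΔΔCt = (26.98−21.72) − (31.69−21.08) = 5.26 − 10.61 = -5.35; fold change = 2^5.35 = 40.786
AT4G68500: ΔΔCt = (28.94−21.72) − (29.69−21.08) = 7.22 − 8.61 = -1.39; fold change = 2^1.39 = 2.621
AT3G11180 has the largest |ΔΔCt| = 5.35.

40.786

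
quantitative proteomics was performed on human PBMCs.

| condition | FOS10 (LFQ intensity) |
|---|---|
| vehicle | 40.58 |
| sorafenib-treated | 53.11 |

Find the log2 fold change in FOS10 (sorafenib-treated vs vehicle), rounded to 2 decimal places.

0.39

Fold change = 53.11 / 40.58 = 1.3088
log2(1.3088) = 0.388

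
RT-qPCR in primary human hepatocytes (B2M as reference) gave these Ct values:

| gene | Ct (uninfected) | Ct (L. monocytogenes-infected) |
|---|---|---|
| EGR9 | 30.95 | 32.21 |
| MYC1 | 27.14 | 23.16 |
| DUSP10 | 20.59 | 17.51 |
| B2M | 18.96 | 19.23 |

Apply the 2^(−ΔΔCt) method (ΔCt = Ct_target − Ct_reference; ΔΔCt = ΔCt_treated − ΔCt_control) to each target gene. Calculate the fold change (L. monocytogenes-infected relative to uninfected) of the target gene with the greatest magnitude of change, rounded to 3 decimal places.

EGR9: ΔΔCt = (32.21−19.23) − (30.95−18.96) = 12.98 − 11.99 = 0.99; fold change = 2^-0.99 = 0.503
MYC1: ΔΔCt = (23.16−19.23) − (27.14−18.96) = 3.93 − 8.18 = -4.25; fold change = 2^4.25 = 19.027
DUSP10: ΔΔCt = (17.51−19.23) − (20.59−18.96) = -1.72 − 1.63 = -3.35; fold change = 2^3.35 = 10.196
MYC1 has the largest |ΔΔCt| = 4.25.

19.027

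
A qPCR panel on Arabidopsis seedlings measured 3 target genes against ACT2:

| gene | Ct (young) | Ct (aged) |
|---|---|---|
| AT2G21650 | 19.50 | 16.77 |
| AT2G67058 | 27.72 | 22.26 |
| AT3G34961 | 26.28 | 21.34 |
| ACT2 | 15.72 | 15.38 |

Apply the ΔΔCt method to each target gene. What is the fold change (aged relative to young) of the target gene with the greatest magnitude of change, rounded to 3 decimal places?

34.776

AT2G21650: ΔΔCt = (16.77−15.38) − (19.50−15.72) = 1.39 − 3.78 = -2.39; fold change = 2^2.39 = 5.242
AT2G67058: ΔΔCt = (22.26−15.38) − (27.72−15.72) = 6.88 − 12.00 = -5.12; fold change = 2^5.12 = 34.776
AT3G34961: ΔΔCt = (21.34−15.38) − (26.28−15.72) = 5.96 − 10.56 = -4.60; fold change = 2^4.60 = 24.251
AT2G67058 has the largest |ΔΔCt| = 5.12.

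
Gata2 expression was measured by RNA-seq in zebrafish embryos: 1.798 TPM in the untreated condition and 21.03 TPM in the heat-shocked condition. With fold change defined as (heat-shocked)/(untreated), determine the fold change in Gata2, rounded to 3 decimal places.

Fold change = 21.03 / 1.798 = 11.6963
Gata2 is upregulated.

11.696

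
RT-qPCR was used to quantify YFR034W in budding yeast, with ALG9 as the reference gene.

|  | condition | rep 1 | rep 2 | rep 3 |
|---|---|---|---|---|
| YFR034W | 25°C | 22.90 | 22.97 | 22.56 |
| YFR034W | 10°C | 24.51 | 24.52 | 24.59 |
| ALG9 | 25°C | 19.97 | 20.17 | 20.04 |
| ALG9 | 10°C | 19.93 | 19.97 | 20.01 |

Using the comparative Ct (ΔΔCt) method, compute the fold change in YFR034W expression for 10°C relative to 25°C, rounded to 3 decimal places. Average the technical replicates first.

Mean Ct: YFR034W 25°C 22.810; YFR034W 10°C 24.540; ALG9 25°C 20.060; ALG9 10°C 19.970
ΔCt(25°C) = 22.810 − 20.060 = 2.750
ΔCt(10°C) = 24.540 − 19.970 = 4.570
ΔΔCt = 4.570 − 2.750 = 1.820
Fold change = 2^(−1.820) = 0.2832

0.283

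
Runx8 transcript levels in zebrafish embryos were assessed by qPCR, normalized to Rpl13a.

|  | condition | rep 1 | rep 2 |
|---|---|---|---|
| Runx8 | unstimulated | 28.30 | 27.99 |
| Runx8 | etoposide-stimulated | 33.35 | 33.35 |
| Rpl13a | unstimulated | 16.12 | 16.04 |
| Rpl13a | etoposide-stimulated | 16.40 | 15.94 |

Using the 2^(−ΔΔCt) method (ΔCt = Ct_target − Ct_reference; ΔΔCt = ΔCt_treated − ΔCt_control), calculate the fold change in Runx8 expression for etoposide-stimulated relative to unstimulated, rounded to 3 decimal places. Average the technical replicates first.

0.029

Mean Ct: Runx8 unstimulated 28.145; Runx8 etoposide-stimulated 33.350; Rpl13a unstimulated 16.080; Rpl13a etoposide-stimulated 16.170
ΔCt(unstimulated) = 28.145 − 16.080 = 12.065
ΔCt(etoposide-stimulated) = 33.350 − 16.170 = 17.180
ΔΔCt = 17.180 − 12.065 = 5.115
Fold change = 2^(−5.115) = 0.0289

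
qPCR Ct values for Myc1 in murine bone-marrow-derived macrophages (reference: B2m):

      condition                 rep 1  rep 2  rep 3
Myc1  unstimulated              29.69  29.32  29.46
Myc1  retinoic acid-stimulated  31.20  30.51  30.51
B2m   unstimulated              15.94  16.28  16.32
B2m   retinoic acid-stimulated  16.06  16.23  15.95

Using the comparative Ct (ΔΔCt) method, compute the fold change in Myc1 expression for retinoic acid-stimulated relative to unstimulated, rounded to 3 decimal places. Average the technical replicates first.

0.392

Mean Ct: Myc1 unstimulated 29.490; Myc1 retinoic acid-stimulated 30.740; B2m unstimulated 16.180; B2m retinoic acid-stimulated 16.080
ΔCt(unstimulated) = 29.490 − 16.180 = 13.310
ΔCt(retinoic acid-stimulated) = 30.740 − 16.080 = 14.660
ΔΔCt = 14.660 − 13.310 = 1.350
Fold change = 2^(−1.350) = 0.3923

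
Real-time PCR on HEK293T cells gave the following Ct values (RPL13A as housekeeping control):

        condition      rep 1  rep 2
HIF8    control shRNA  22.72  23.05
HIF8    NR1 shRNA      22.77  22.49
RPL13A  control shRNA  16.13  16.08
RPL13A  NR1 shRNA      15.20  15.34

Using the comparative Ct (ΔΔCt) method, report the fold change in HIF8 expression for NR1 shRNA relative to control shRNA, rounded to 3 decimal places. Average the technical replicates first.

0.669

Mean Ct: HIF8 control shRNA 22.885; HIF8 NR1 shRNA 22.630; RPL13A control shRNA 16.105; RPL13A NR1 shRNA 15.270
ΔCt(control shRNA) = 22.885 − 16.105 = 6.780
ΔCt(NR1 shRNA) = 22.630 − 15.270 = 7.360
ΔΔCt = 7.360 − 6.780 = 0.580
Fold change = 2^(−0.580) = 0.6690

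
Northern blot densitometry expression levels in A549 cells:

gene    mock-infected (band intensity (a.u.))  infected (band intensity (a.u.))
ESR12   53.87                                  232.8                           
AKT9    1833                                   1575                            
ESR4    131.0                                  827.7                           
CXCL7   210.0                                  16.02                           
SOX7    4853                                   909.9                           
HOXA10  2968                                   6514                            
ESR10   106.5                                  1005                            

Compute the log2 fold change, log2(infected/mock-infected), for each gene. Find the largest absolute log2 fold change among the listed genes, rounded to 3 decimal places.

log2(232.8/53.87) = 2.112  (ESR12)
log2(1575/1833) = -0.219  (AKT9)
log2(827.7/131.0) = 2.660  (ESR4)
log2(16.02/210.0) = -3.712  (CXCL7)
log2(909.9/4853) = -2.415  (SOX7)
log2(6514/2968) = 1.134  (HOXA10)
log2(1005/106.5) = 3.238  (ESR10)
The largest magnitude belongs to CXCL7.

3.712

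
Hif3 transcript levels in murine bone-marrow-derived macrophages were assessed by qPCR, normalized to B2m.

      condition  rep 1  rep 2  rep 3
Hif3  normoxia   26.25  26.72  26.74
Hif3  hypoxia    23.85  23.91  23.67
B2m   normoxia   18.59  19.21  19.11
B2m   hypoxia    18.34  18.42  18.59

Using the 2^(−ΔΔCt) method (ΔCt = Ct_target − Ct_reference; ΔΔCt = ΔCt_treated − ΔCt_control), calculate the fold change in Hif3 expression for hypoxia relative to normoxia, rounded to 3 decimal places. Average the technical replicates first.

4.724

Mean Ct: Hif3 normoxia 26.570; Hif3 hypoxia 23.810; B2m normoxia 18.970; B2m hypoxia 18.450
ΔCt(normoxia) = 26.570 − 18.970 = 7.600
ΔCt(hypoxia) = 23.810 − 18.450 = 5.360
ΔΔCt = 5.360 − 7.600 = -2.240
Fold change = 2^(−(-2.240)) = 2^2.240 = 4.7240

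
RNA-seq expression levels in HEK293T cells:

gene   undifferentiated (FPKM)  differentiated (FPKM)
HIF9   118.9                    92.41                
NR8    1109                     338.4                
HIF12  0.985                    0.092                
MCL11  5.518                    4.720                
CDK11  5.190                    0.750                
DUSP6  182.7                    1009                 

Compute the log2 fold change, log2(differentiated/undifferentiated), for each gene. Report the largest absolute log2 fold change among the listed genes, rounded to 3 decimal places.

log2(92.41/118.9) = -0.364  (HIF9)
log2(338.4/1109) = -1.712  (NR8)
log2(0.092/0.985) = -3.420  (HIF12)
log2(4.720/5.518) = -0.225  (MCL11)
log2(0.750/5.190) = -2.791  (CDK11)
log2(1009/182.7) = 2.465  (DUSP6)
The largest magnitude belongs to HIF12.

3.420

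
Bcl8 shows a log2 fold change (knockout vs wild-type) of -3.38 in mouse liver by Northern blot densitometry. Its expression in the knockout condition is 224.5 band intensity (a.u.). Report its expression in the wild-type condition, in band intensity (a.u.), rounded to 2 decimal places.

Fold change = 2^(-3.38) = 0.0961
wild-type expression = 224.5 / 0.0961 = 2337.21

2337.21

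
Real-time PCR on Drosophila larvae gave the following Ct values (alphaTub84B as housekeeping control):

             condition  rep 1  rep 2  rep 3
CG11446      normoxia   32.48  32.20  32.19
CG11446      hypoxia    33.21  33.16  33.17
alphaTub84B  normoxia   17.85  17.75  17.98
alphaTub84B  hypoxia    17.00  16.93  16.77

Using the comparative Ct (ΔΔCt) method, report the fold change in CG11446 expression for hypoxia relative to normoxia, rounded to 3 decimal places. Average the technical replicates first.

0.277

Mean Ct: CG11446 normoxia 32.290; CG11446 hypoxia 33.180; alphaTub84B normoxia 17.860; alphaTub84B hypoxia 16.900
ΔCt(normoxia) = 32.290 − 17.860 = 14.430
ΔCt(hypoxia) = 33.180 − 16.900 = 16.280
ΔΔCt = 16.280 − 14.430 = 1.850
Fold change = 2^(−1.850) = 0.2774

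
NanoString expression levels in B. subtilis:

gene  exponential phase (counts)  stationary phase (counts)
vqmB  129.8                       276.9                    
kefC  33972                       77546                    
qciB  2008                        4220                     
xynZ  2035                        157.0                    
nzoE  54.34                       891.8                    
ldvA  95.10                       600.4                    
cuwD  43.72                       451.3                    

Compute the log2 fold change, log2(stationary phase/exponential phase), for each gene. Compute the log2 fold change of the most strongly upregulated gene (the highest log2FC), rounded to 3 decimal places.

4.037

log2(276.9/129.8) = 1.093  (vqmB)
log2(77546/33972) = 1.191  (kefC)
log2(4220/2008) = 1.071  (qciB)
log2(157.0/2035) = -3.696  (xynZ)
log2(891.8/54.34) = 4.037  (nzoE)
log2(600.4/95.10) = 2.658  (ldvA)
log2(451.3/43.72) = 3.368  (cuwD)
nzoE is most strongly upregulated.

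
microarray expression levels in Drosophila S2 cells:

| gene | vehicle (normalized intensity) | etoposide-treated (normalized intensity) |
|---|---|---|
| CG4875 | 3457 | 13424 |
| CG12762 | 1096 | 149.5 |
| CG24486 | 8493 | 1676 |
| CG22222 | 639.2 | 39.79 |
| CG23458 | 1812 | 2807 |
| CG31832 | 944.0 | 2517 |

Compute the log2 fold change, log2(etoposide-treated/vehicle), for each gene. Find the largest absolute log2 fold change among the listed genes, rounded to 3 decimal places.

log2(13424/3457) = 1.957  (CG4875)
log2(149.5/1096) = -2.874  (CG12762)
log2(1676/8493) = -2.341  (CG24486)
log2(39.79/639.2) = -4.006  (CG22222)
log2(2807/1812) = 0.631  (CG23458)
log2(2517/944.0) = 1.415  (CG31832)
The largest magnitude belongs to CG22222.

4.006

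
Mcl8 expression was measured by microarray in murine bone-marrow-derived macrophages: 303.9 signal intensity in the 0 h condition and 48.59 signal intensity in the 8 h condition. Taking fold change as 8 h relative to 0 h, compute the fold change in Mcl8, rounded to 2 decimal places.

0.16

Fold change = 48.59 / 303.9 = 0.160
Mcl8 is downregulated.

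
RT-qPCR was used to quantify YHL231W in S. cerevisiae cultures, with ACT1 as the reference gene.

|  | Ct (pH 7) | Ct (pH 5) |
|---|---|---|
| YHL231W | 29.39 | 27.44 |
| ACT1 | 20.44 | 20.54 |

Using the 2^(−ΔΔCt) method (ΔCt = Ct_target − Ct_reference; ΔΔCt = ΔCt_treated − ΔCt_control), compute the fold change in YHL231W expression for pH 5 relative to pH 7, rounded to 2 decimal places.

4.14

ΔCt(pH 7) = 29.390 − 20.440 = 8.950
ΔCt(pH 5) = 27.440 − 20.540 = 6.900
ΔΔCt = 6.900 − 8.950 = -2.050
Fold change = 2^(−(-2.050)) = 2^2.050 = 4.141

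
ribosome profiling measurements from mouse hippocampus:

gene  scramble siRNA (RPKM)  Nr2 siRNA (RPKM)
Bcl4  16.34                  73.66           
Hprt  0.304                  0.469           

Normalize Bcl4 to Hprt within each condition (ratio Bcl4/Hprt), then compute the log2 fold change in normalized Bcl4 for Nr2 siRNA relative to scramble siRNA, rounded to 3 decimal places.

1.547

Bcl4/Hprt (scramble siRNA) = 16.34 / 0.304 = 53.75
Bcl4/Hprt (Nr2 siRNA) = 73.66 / 0.469 = 157.06
Fold change = 157.06 / 53.75 = 2.9220
log2(2.9220) = 1.5470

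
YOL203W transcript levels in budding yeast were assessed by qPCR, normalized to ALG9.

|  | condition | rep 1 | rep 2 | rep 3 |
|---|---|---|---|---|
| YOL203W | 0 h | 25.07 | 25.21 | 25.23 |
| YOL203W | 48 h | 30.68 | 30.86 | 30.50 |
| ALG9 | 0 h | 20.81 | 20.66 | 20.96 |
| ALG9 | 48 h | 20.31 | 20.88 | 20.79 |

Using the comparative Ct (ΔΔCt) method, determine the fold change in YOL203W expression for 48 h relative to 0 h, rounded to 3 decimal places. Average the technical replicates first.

0.020

Mean Ct: YOL203W 0 h 25.170; YOL203W 48 h 30.680; ALG9 0 h 20.810; ALG9 48 h 20.660
ΔCt(0 h) = 25.170 − 20.810 = 4.360
ΔCt(48 h) = 30.680 − 20.660 = 10.020
ΔΔCt = 10.020 − 4.360 = 5.660
Fold change = 2^(−5.660) = 0.0198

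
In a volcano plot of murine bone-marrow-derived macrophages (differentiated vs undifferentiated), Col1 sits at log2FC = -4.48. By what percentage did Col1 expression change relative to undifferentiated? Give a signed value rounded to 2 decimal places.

Fold change = 2^(-4.48) = 0.0448
Percent change = (FC − 1) × 100% = (0.0448 − 1) × 100 = -95.52%

-95.52%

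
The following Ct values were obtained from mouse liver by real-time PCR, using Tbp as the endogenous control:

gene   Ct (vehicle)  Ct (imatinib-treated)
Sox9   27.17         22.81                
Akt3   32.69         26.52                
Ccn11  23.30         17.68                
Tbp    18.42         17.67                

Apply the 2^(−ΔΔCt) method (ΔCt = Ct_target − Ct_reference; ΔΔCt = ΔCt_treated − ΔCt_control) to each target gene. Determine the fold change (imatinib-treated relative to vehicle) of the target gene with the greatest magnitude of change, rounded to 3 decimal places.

Sox9: ΔΔCt = (22.81−17.67) − (27.17−18.42) = 5.14 − 8.75 = -3.61; fold change = 2^3.61 = 12.210
Akt3: ΔΔCt = (26.52−17.67) − (32.69−18.42) = 8.85 − 14.27 = -5.42; fold change = 2^5.42 = 42.814
Ccn11: ΔΔCt = (17.68−17.67) − (23.30−18.42) = 0.01 − 4.88 = -4.87; fold change = 2^4.87 = 29.243
Akt3 has the largest |ΔΔCt| = 5.42.

42.814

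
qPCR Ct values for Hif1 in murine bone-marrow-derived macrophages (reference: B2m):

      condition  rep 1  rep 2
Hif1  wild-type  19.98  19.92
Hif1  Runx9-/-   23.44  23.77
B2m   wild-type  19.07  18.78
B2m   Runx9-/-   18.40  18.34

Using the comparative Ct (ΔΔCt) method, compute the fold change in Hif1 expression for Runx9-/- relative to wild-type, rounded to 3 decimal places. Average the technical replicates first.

Mean Ct: Hif1 wild-type 19.950; Hif1 Runx9-/- 23.605; B2m wild-type 18.925; B2m Runx9-/- 18.370
ΔCt(wild-type) = 19.950 − 18.925 = 1.025
ΔCt(Runx9-/-) = 23.605 − 18.370 = 5.235
ΔΔCt = 5.235 − 1.025 = 4.210
Fold change = 2^(−4.210) = 0.0540

0.054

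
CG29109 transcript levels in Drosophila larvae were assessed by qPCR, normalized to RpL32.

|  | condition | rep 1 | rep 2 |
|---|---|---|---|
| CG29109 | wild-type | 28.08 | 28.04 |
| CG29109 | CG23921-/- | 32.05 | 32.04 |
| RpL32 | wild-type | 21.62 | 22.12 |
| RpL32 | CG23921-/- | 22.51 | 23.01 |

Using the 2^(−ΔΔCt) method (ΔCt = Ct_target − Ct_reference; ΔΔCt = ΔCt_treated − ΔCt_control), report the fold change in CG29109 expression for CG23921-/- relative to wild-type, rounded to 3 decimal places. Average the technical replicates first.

Mean Ct: CG29109 wild-type 28.060; CG29109 CG23921-/- 32.045; RpL32 wild-type 21.870; RpL32 CG23921-/- 22.760
ΔCt(wild-type) = 28.060 − 21.870 = 6.190
ΔCt(CG23921-/-) = 32.045 − 22.760 = 9.285
ΔΔCt = 9.285 − 6.190 = 3.095
Fold change = 2^(−3.095) = 0.1170

0.117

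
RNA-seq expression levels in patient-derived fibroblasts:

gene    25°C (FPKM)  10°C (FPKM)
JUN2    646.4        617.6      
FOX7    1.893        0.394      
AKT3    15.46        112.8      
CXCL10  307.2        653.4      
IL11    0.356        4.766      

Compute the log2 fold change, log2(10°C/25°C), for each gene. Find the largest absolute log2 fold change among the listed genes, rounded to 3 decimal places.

log2(617.6/646.4) = -0.066  (JUN2)
log2(0.394/1.893) = -2.264  (FOX7)
log2(112.8/15.46) = 2.867  (AKT3)
log2(653.4/307.2) = 1.089  (CXCL10)
log2(4.766/0.356) = 3.743  (IL11)
The largest magnitude belongs to IL11.

3.743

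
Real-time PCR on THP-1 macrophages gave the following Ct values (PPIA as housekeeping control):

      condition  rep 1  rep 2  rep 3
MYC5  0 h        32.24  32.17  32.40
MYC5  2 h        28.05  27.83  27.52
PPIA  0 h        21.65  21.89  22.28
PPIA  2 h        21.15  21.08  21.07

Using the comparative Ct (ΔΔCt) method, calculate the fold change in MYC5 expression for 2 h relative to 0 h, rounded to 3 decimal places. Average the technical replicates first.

Mean Ct: MYC5 0 h 32.270; MYC5 2 h 27.800; PPIA 0 h 21.940; PPIA 2 h 21.100
ΔCt(0 h) = 32.270 − 21.940 = 10.330
ΔCt(2 h) = 27.800 − 21.100 = 6.700
ΔΔCt = 6.700 − 10.330 = -3.630
Fold change = 2^(−(-3.630)) = 2^3.630 = 12.3805

12.381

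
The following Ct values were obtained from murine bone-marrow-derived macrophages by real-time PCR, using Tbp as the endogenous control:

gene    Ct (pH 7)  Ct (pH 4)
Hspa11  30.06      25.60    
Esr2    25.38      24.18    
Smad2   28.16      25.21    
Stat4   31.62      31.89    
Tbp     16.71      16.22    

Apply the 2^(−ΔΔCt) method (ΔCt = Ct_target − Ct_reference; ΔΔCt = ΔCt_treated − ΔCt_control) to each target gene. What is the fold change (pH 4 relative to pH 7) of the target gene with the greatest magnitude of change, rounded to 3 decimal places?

15.671

Hspa11: ΔΔCt = (25.60−16.22) − (30.06−16.71) = 9.38 − 13.35 = -3.97; fold change = 2^3.97 = 15.671
Esr2: ΔΔCt = (24.18−16.22) − (25.38−16.71) = 7.96 − 8.67 = -0.71; fold change = 2^0.71 = 1.636
Smad2: ΔΔCt = (25.21−16.22) − (28.16−16.71) = 8.99 − 11.45 = -2.46; fold change = 2^2.46 = 5.502
Stat4: ΔΔCt = (31.89−16.22) − (31.62−16.71) = 15.67 − 14.91 = 0.76; fold change = 2^-0.76 = 0.590
Hspa11 has the largest |ΔΔCt| = 3.97.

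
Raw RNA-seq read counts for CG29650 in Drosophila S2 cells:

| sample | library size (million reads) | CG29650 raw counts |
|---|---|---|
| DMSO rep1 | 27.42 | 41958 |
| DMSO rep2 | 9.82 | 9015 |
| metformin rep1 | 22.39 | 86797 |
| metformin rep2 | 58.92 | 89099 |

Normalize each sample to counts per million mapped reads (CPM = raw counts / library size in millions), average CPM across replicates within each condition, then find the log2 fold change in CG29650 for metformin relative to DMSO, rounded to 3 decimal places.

1.138

CPM(DMSO rep1) = 41958 / 27.42 = 1530.1969
CPM(DMSO rep2) = 9015 / 9.82 = 918.0244
CPM(metformin rep1) = 86797 / 22.39 = 3876.5967
CPM(metformin rep2) = 89099 / 58.92 = 1512.2030
mean CPM(DMSO) = 1224.1107; mean CPM(metformin) = 2694.3998
Fold change = 2694.3998 / 1224.1107 = 2.20111
log2(2.20111) = 1.1382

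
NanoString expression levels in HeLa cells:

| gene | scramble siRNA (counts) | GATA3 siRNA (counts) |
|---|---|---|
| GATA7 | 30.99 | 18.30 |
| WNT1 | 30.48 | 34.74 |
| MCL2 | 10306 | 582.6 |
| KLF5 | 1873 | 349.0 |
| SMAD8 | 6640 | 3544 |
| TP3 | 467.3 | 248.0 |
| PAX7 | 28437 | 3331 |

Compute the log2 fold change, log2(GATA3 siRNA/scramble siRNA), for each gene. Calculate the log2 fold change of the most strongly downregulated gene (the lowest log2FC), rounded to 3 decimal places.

-4.145

log2(18.30/30.99) = -0.760  (GATA7)
log2(34.74/30.48) = 0.189  (WNT1)
log2(582.6/10306) = -4.145  (MCL2)
log2(349.0/1873) = -2.424  (KLF5)
log2(3544/6640) = -0.906  (SMAD8)
log2(248.0/467.3) = -0.914  (TP3)
log2(3331/28437) = -3.094  (PAX7)
MCL2 is most strongly downregulated.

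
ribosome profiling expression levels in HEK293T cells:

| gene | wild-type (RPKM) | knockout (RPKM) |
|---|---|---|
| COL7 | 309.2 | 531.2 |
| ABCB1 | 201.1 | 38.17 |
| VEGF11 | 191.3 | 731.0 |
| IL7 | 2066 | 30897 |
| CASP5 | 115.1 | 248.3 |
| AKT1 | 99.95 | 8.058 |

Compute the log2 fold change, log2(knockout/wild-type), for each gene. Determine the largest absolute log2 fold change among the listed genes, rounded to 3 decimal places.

3.903

log2(531.2/309.2) = 0.781  (COL7)
log2(38.17/201.1) = -2.397  (ABCB1)
log2(731.0/191.3) = 1.934  (VEGF11)
log2(30897/2066) = 3.903  (IL7)
log2(248.3/115.1) = 1.109  (CASP5)
log2(8.058/99.95) = -3.633  (AKT1)
The largest magnitude belongs to IL7.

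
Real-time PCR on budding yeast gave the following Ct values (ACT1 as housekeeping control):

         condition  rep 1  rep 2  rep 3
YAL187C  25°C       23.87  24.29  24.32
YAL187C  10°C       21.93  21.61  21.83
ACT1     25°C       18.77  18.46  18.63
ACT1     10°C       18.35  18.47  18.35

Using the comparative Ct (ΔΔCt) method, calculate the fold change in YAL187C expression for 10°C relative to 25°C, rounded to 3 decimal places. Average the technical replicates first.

Mean Ct: YAL187C 25°C 24.160; YAL187C 10°C 21.790; ACT1 25°C 18.620; ACT1 10°C 18.390
ΔCt(25°C) = 24.160 − 18.620 = 5.540
ΔCt(10°C) = 21.790 − 18.390 = 3.400
ΔΔCt = 3.400 − 5.540 = -2.140
Fold change = 2^(−(-2.140)) = 2^2.140 = 4.4076

4.408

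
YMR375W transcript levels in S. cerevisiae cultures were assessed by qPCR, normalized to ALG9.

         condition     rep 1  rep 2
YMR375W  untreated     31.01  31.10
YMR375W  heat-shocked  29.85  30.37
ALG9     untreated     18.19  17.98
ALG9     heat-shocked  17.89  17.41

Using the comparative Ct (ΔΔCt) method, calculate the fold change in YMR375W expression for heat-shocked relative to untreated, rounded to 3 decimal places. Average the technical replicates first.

1.424

Mean Ct: YMR375W untreated 31.055; YMR375W heat-shocked 30.110; ALG9 untreated 18.085; ALG9 heat-shocked 17.650
ΔCt(untreated) = 31.055 − 18.085 = 12.970
ΔCt(heat-shocked) = 30.110 − 17.650 = 12.460
ΔΔCt = 12.460 − 12.970 = -0.510
Fold change = 2^(−(-0.510)) = 2^0.510 = 1.4241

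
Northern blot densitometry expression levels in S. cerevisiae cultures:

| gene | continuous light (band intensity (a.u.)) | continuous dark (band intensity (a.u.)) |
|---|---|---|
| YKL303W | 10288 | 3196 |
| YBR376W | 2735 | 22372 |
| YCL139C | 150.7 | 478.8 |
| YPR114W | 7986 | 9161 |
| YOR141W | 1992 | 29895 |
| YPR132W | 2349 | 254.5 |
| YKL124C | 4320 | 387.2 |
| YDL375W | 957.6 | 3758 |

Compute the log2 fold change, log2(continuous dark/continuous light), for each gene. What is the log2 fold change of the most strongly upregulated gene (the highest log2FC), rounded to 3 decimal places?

log2(3196/10288) = -1.687  (YKL303W)
log2(22372/2735) = 3.032  (YBR376W)
log2(478.8/150.7) = 1.668  (YCL139C)
log2(9161/7986) = 0.198  (YPR114W)
log2(29895/1992) = 3.908  (YOR141W)
log2(254.5/2349) = -3.206  (YPR132W)
log2(387.2/4320) = -3.480  (YKL124C)
log2(3758/957.6) = 1.972  (YDL375W)
YOR141W is most strongly upregulated.

3.908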